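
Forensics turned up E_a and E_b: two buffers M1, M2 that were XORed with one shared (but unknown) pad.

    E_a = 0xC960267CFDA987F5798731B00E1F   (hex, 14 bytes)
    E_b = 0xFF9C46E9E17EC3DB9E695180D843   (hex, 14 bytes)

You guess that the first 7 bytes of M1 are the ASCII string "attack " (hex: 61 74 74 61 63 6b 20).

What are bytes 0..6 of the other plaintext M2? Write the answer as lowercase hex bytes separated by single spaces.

57 88 14 f4 7f bc 64

First, E_a ⊕ E_b = (M1 ⊕ K) ⊕ (M2 ⊕ K) = M1 ⊕ M2, so the key drops out. Then M2 = (M1 ⊕ M2) ⊕ M1 over the first 7 bytes.
byte 0: (c9 ^ ff) ^ 61 = 36 ^ 61 = 57
byte 1: (60 ^ 9c) ^ 74 = fc ^ 74 = 88
byte 2: (26 ^ 46) ^ 74 = 60 ^ 74 = 14
byte 3: (7c ^ e9) ^ 61 = 95 ^ 61 = f4
byte 4: (fd ^ e1) ^ 63 = 1c ^ 63 = 7f
byte 5: (a9 ^ 7e) ^ 6b = d7 ^ 6b = bc
byte 6: (87 ^ c3) ^ 20 = 44 ^ 20 = 64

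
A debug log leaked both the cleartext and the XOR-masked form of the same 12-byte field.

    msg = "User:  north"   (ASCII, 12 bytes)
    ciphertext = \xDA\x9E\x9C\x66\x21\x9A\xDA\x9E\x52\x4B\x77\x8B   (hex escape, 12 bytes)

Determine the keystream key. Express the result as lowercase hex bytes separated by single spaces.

8f ed f9 14 1b ba fa f0 3d 39 03 e3

Since ciphertext = msg ⊕ key, XORing both sides with msg gives key = msg ⊕ ciphertext.
byte 0:  85 xor 218 = 143
byte 1: 115 xor 158 = 237
byte 2: 101 xor 156 = 249
byte 3: 114 xor 102 =  20
byte 4:  58 xor  33 =  27
byte 5:  32 xor 154 = 186
byte 6:  32 xor 218 = 250
byte 7: 110 xor 158 = 240
byte 8: 111 xor  82 =  61
byte 9: 114 xor  75 =  57
byte 10: 116 xor 119 =   3
byte 11: 104 xor 139 = 227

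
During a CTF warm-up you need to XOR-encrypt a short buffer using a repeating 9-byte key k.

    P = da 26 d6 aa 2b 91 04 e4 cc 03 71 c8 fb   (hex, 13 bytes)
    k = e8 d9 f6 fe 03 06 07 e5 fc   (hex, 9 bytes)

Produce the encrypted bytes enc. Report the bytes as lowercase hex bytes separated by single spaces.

The 9-byte key repeats, so the effective keystream is e8 d9 f6 fe 03 06 07 e5 fc e8 d9 f6 fe.
byte 0: da ⊕ e8 = 32
byte 1: 26 ⊕ d9 = ff
byte 2: d6 ⊕ f6 = 20
byte 3: aa ⊕ fe = 54
byte 4: 2b ⊕ 03 = 28
byte 5: 91 ⊕ 06 = 97
byte 6: 04 ⊕ 07 = 03
byte 7: e4 ⊕ e5 = 01
byte 8: cc ⊕ fc = 30
byte 9: 03 ⊕ e8 = eb
byte 10: 71 ⊕ d9 = a8
byte 11: c8 ⊕ f6 = 3e
byte 12: fb ⊕ fe = 05

32 ff 20 54 28 97 03 01 30 eb a8 3e 05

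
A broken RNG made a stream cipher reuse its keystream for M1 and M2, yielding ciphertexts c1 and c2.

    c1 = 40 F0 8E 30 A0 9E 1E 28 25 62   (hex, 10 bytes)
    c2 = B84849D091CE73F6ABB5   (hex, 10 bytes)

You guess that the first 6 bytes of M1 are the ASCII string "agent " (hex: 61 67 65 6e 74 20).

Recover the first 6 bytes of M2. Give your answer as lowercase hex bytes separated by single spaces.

99 df a2 8e 45 70

First, c1 ⊕ c2 = (M1 ⊕ K) ⊕ (M2 ⊕ K) = M1 ⊕ M2, so the key drops out. Then M2 = (M1 ⊕ M2) ⊕ M1 over the first 6 bytes.
byte 0: (40 XOR b8) XOR 61 = f8 XOR 61 = 99
byte 1: (f0 XOR 48) XOR 67 = b8 XOR 67 = df
byte 2: (8e XOR 49) XOR 65 = c7 XOR 65 = a2
byte 3: (30 XOR d0) XOR 6e = e0 XOR 6e = 8e
byte 4: (a0 XOR 91) XOR 74 = 31 XOR 74 = 45
byte 5: (9e XOR ce) XOR 20 = 50 XOR 20 = 70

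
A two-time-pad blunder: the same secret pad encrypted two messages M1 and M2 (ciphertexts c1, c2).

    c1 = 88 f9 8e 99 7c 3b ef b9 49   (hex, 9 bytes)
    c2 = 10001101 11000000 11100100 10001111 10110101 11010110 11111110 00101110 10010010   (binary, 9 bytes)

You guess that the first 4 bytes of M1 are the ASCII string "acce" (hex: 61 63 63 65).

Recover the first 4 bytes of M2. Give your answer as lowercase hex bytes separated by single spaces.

64 5a 09 73

First, c1 ⊕ c2 = (M1 ⊕ K) ⊕ (M2 ⊕ K) = M1 ⊕ M2, so the key drops out. Then M2 = (M1 ⊕ M2) ⊕ M1 over the first 4 bytes.
byte 0: (88 ^ 8d) ^ 61 = 05 ^ 61 = 64
byte 1: (f9 ^ c0) ^ 63 = 39 ^ 63 = 5a
byte 2: (8e ^ e4) ^ 63 = 6a ^ 63 = 09
byte 3: (99 ^ 8f) ^ 65 = 16 ^ 65 = 73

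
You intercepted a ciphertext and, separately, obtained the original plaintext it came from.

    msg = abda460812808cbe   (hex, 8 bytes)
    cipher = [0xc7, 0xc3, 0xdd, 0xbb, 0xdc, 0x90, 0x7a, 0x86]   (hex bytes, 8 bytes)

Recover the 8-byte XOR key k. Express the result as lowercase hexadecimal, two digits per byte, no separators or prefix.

Since cipher = msg ⊕ k, XORing both sides with msg gives k = msg ⊕ cipher.
ab ⊕ c7 = 6c
da ⊕ c3 = 19
46 ⊕ dd = 9b
08 ⊕ bb = b3
12 ⊕ dc = ce
80 ⊕ 90 = 10
8c ⊕ 7a = f6
be ⊕ 86 = 38

6c199bb3ce10f638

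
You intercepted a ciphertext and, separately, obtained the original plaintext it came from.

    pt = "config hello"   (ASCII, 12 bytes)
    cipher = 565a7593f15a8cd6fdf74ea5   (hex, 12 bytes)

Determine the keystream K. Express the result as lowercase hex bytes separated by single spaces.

35 35 1b f5 98 3d ac be 98 9b 22 ca

Since cipher = pt ⊕ K, XORing both sides with pt gives K = pt ⊕ cipher.
 99 xor  86 =  53
111 xor  90 =  53
110 xor 117 =  27
102 xor 147 = 245
105 xor 241 = 152
103 xor  90 =  61
 32 xor 140 = 172
104 xor 214 = 190
101 xor 253 = 152
108 xor 247 = 155
108 xor  78 =  34
111 xor 165 = 202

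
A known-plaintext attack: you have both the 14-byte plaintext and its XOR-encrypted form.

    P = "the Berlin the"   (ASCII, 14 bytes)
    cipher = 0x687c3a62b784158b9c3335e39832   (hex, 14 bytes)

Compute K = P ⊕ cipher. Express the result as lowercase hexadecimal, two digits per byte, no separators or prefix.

1c145f42f5e167e7f55d1597f057

Since cipher = P ⊕ K, XORing both sides with P gives K = P ⊕ cipher.
byte 0: 74 XOR 68 = 1c
byte 1: 68 XOR 7c = 14
byte 2: 65 XOR 3a = 5f
byte 3: 20 XOR 62 = 42
byte 4: 42 XOR b7 = f5
byte 5: 65 XOR 84 = e1
byte 6: 72 XOR 15 = 67
byte 7: 6c XOR 8b = e7
byte 8: 69 XOR 9c = f5
byte 9: 6e XOR 33 = 5d
byte 10: 20 XOR 35 = 15
byte 11: 74 XOR e3 = 97
byte 12: 68 XOR 98 = f0
byte 13: 65 XOR 32 = 57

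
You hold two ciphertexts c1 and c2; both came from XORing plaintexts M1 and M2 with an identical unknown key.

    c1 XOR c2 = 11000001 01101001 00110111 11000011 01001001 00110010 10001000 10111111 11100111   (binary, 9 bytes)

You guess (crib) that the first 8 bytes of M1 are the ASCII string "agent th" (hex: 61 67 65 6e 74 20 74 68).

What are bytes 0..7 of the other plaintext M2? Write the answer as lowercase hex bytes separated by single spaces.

Since c1 ⊕ c2 = M1 ⊕ M2, XORing with the guessed M1 bytes yields the corresponding M2 bytes: M2 = (c1 ⊕ c2) ⊕ M1.
byte 0: c1 ⊕ 61 = a0
byte 1: 69 ⊕ 67 = 0e
byte 2: 37 ⊕ 65 = 52
byte 3: c3 ⊕ 6e = ad
byte 4: 49 ⊕ 74 = 3d
byte 5: 32 ⊕ 20 = 12
byte 6: 88 ⊕ 74 = fc
byte 7: bf ⊕ 68 = d7

a0 0e 52 ad 3d 12 fc d7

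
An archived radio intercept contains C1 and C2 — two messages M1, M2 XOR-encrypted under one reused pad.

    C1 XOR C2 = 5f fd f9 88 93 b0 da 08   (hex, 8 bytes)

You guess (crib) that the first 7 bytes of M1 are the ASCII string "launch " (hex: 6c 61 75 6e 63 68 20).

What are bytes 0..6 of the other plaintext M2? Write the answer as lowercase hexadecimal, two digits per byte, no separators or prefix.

339c8ce6f0d8fa

Since C1 ⊕ C2 = M1 ⊕ M2, XORing with the guessed M1 bytes yields the corresponding M2 bytes: M2 = (C1 ⊕ C2) ⊕ M1.
5f XOR 6c = 33
fd XOR 61 = 9c
f9 XOR 75 = 8c
88 XOR 6e = e6
93 XOR 63 = f0
b0 XOR 68 = d8
da XOR 20 = fa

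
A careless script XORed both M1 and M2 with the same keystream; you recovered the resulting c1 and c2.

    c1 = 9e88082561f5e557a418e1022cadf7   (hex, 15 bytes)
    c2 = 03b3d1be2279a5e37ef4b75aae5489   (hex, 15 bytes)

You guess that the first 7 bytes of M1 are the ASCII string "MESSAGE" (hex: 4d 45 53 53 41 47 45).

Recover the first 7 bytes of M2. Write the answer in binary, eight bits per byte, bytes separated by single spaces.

11010000 01111110 10001010 11001000 00000010 11001011 00000101

First, c1 ⊕ c2 = (M1 ⊕ K) ⊕ (M2 ⊕ K) = M1 ⊕ M2, so the key drops out. Then M2 = (M1 ⊕ M2) ⊕ M1 over the first 7 bytes.
byte 0: (9e ^ 03) ^ 4d = 9d ^ 4d = d0
byte 1: (88 ^ b3) ^ 45 = 3b ^ 45 = 7e
byte 2: (08 ^ d1) ^ 53 = d9 ^ 53 = 8a
byte 3: (25 ^ be) ^ 53 = 9b ^ 53 = c8
byte 4: (61 ^ 22) ^ 41 = 43 ^ 41 = 02
byte 5: (f5 ^ 79) ^ 47 = 8c ^ 47 = cb
byte 6: (e5 ^ a5) ^ 45 = 40 ^ 45 = 05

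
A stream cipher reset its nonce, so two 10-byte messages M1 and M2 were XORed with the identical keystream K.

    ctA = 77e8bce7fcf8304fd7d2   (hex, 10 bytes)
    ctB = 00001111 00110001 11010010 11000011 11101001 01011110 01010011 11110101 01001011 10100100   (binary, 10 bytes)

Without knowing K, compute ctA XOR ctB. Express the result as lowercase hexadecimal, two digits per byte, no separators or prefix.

ctA ⊕ ctB = (M1 ⊕ K) ⊕ (M2 ⊕ K) = M1 ⊕ M2 — the shared key cancels under XOR.
01110111 ⊕ 00001111 = 01111000
11101000 ⊕ 00110001 = 11011001
10111100 ⊕ 11010010 = 01101110
11100111 ⊕ 11000011 = 00100100
11111100 ⊕ 11101001 = 00010101
11111000 ⊕ 01011110 = 10100110
00110000 ⊕ 01010011 = 01100011
01001111 ⊕ 11110101 = 10111010
11010111 ⊕ 01001011 = 10011100
11010010 ⊕ 10100100 = 01110110

78d96e2415a663ba9c76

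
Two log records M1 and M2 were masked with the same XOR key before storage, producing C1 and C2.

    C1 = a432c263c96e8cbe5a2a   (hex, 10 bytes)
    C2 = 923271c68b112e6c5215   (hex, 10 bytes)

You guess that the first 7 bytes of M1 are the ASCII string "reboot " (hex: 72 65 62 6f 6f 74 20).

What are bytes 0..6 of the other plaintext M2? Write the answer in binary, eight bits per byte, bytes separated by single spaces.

First, C1 ⊕ C2 = (M1 ⊕ K) ⊕ (M2 ⊕ K) = M1 ⊕ M2, so the key drops out. Then M2 = (M1 ⊕ M2) ⊕ M1 over the first 7 bytes.
byte 0: (a4 xor 92) xor 72 = 36 xor 72 = 44
byte 1: (32 xor 32) xor 65 = 00 xor 65 = 65
byte 2: (c2 xor 71) xor 62 = b3 xor 62 = d1
byte 3: (63 xor c6) xor 6f = a5 xor 6f = ca
byte 4: (c9 xor 8b) xor 6f = 42 xor 6f = 2d
byte 5: (6e xor 11) xor 74 = 7f xor 74 = 0b
byte 6: (8c xor 2e) xor 20 = a2 xor 20 = 82

01000100 01100101 11010001 11001010 00101101 00001011 10000010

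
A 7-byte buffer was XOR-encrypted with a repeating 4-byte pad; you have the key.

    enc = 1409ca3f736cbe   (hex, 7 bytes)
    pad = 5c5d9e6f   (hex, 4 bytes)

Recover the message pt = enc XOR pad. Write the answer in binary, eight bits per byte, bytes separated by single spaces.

The 4-byte key repeats, so the effective keystream is 5c 5d 9e 6f 5c 5d 9e.
byte 0: 00010100 XOR 01011100 = 01001000
byte 1: 00001001 XOR 01011101 = 01010100
byte 2: 11001010 XOR 10011110 = 01010100
byte 3: 00111111 XOR 01101111 = 01010000
byte 4: 01110011 XOR 01011100 = 00101111
byte 5: 01101100 XOR 01011101 = 00110001
byte 6: 10111110 XOR 10011110 = 00100000

01001000 01010100 01010100 01010000 00101111 00110001 00100000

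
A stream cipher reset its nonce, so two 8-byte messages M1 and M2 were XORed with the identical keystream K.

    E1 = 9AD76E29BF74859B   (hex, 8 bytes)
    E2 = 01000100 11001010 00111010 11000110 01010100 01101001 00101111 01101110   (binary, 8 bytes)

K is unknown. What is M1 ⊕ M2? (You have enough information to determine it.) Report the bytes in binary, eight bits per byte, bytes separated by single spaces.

11011110 00011101 01010100 11101111 11101011 00011101 10101010 11110101

E1 ⊕ E2 = (M1 ⊕ K) ⊕ (M2 ⊕ K) = M1 ⊕ M2 — the shared key cancels under XOR.
154 xor  68 = 222
215 xor 202 =  29
110 xor  58 =  84
 41 xor 198 = 239
191 xor  84 = 235
116 xor 105 =  29
133 xor  47 = 170
155 xor 110 = 245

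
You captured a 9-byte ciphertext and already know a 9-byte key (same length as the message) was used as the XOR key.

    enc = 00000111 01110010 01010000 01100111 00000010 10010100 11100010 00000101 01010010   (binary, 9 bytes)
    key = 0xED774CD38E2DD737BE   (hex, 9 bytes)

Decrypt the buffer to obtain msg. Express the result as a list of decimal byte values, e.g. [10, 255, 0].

[234, 5, 28, 180, 140, 185, 53, 50, 236]

XOR is its own inverse, so applying the key byte-wise gives the result directly.
byte 0:   7 ^ 237 = 234
byte 1: 114 ^ 119 =   5
byte 2:  80 ^  76 =  28
byte 3: 103 ^ 211 = 180
byte 4:   2 ^ 142 = 140
byte 5: 148 ^  45 = 185
byte 6: 226 ^ 215 =  53
byte 7:   5 ^  55 =  50
byte 8:  82 ^ 190 = 236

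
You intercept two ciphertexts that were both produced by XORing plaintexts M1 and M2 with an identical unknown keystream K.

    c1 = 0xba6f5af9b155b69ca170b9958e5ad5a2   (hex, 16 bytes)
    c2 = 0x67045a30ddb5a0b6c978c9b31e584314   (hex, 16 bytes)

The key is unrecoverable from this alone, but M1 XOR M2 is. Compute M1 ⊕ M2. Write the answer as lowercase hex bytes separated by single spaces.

dd 6b 00 c9 6c e0 16 2a 68 08 70 26 90 02 96 b6

c1 ⊕ c2 = (M1 ⊕ K) ⊕ (M2 ⊕ K) = M1 ⊕ M2 — the shared key cancels under XOR.
byte 0: ba ^ 67 = dd
byte 1: 6f ^ 04 = 6b
byte 2: 5a ^ 5a = 00
byte 3: f9 ^ 30 = c9
byte 4: b1 ^ dd = 6c
byte 5: 55 ^ b5 = e0
byte 6: b6 ^ a0 = 16
byte 7: 9c ^ b6 = 2a
byte 8: a1 ^ c9 = 68
byte 9: 70 ^ 78 = 08
byte 10: b9 ^ c9 = 70
byte 11: 95 ^ b3 = 26
byte 12: 8e ^ 1e = 90
byte 13: 5a ^ 58 = 02
byte 14: d5 ^ 43 = 96
byte 15: a2 ^ 14 = b6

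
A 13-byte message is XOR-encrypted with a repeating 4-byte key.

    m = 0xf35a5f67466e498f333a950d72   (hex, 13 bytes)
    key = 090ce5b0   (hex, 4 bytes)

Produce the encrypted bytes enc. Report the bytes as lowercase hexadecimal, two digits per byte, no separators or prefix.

The 4-byte key repeats, so the effective keystream is 09 0c e5 b0 09 0c e5 b0 09 0c e5 b0 09.
byte 0: f3 xor 09 = fa
byte 1: 5a xor 0c = 56
byte 2: 5f xor e5 = ba
byte 3: 67 xor b0 = d7
byte 4: 46 xor 09 = 4f
byte 5: 6e xor 0c = 62
byte 6: 49 xor e5 = ac
byte 7: 8f xor b0 = 3f
byte 8: 33 xor 09 = 3a
byte 9: 3a xor 0c = 36
byte 10: 95 xor e5 = 70
byte 11: 0d xor b0 = bd
byte 12: 72 xor 09 = 7b

fa56bad74f62ac3f3a3670bd7b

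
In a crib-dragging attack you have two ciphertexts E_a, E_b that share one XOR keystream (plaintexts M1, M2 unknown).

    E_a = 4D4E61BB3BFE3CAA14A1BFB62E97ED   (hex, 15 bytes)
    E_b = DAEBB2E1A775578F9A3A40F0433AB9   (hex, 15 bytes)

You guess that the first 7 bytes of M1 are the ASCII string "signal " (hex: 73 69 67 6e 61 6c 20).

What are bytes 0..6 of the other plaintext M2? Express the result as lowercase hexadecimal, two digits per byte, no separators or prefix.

e4ccb434fde74b

First, E_a ⊕ E_b = (M1 ⊕ K) ⊕ (M2 ⊕ K) = M1 ⊕ M2, so the key drops out. Then M2 = (M1 ⊕ M2) ⊕ M1 over the first 7 bytes.
byte 0: (4d ⊕ da) ⊕ 73 = 97 ⊕ 73 = e4
byte 1: (4e ⊕ eb) ⊕ 69 = a5 ⊕ 69 = cc
byte 2: (61 ⊕ b2) ⊕ 67 = d3 ⊕ 67 = b4
byte 3: (bb ⊕ e1) ⊕ 6e = 5a ⊕ 6e = 34
byte 4: (3b ⊕ a7) ⊕ 61 = 9c ⊕ 61 = fd
byte 5: (fe ⊕ 75) ⊕ 6c = 8b ⊕ 6c = e7
byte 6: (3c ⊕ 57) ⊕ 20 = 6b ⊕ 20 = 4b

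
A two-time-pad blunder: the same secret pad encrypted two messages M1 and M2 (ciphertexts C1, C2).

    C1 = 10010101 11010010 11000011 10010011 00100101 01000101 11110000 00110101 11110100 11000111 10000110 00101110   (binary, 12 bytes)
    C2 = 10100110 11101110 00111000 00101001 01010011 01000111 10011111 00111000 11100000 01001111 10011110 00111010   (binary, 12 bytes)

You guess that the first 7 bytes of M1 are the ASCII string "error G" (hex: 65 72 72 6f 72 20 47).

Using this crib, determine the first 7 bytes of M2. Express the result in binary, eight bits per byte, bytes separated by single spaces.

01010110 01001110 10001001 11010101 00000100 00100010 00101000

First, C1 ⊕ C2 = (M1 ⊕ K) ⊕ (M2 ⊕ K) = M1 ⊕ M2, so the key drops out. Then M2 = (M1 ⊕ M2) ⊕ M1 over the first 7 bytes.
byte 0: (95 xor a6) xor 65 = 33 xor 65 = 56
byte 1: (d2 xor ee) xor 72 = 3c xor 72 = 4e
byte 2: (c3 xor 38) xor 72 = fb xor 72 = 89
byte 3: (93 xor 29) xor 6f = ba xor 6f = d5
byte 4: (25 xor 53) xor 72 = 76 xor 72 = 04
byte 5: (45 xor 47) xor 20 = 02 xor 20 = 22
byte 6: (f0 xor 9f) xor 47 = 6f xor 47 = 28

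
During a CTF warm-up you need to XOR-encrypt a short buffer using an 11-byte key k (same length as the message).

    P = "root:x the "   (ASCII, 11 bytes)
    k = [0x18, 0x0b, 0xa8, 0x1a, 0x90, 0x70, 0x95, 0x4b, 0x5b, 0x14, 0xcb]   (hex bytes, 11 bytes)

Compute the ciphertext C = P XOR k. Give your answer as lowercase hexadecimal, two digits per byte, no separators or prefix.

114 XOR  24 = 106
111 XOR  11 = 100
111 XOR 168 = 199
116 XOR  26 = 110
 58 XOR 144 = 170
120 XOR 112 =   8
 32 XOR 149 = 181
116 XOR  75 =  63
104 XOR  91 =  51
101 XOR  20 = 113
 32 XOR 203 = 235

6a64c76eaa08b53f3371eb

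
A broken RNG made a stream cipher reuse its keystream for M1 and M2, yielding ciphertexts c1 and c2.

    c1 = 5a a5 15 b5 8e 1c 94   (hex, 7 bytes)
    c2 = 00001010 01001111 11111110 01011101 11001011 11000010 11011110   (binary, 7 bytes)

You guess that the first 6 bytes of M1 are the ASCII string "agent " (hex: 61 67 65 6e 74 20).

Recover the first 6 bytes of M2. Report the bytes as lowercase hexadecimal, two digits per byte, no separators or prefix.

318d8e8631fe

First, c1 ⊕ c2 = (M1 ⊕ K) ⊕ (M2 ⊕ K) = M1 ⊕ M2, so the key drops out. Then M2 = (M1 ⊕ M2) ⊕ M1 over the first 6 bytes.
byte 0: (5a XOR 0a) XOR 61 = 50 XOR 61 = 31
byte 1: (a5 XOR 4f) XOR 67 = ea XOR 67 = 8d
byte 2: (15 XOR fe) XOR 65 = eb XOR 65 = 8e
byte 3: (b5 XOR 5d) XOR 6e = e8 XOR 6e = 86
byte 4: (8e XOR cb) XOR 74 = 45 XOR 74 = 31
byte 5: (1c XOR c2) XOR 20 = de XOR 20 = fe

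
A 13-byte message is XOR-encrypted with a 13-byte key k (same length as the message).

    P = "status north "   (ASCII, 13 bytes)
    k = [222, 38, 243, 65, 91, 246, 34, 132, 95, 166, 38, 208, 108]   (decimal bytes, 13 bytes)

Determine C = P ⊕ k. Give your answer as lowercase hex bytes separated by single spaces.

73 ^ de = ad
74 ^ 26 = 52
61 ^ f3 = 92
74 ^ 41 = 35
75 ^ 5b = 2e
73 ^ f6 = 85
20 ^ 22 = 02
6e ^ 84 = ea
6f ^ 5f = 30
72 ^ a6 = d4
74 ^ 26 = 52
68 ^ d0 = b8
20 ^ 6c = 4c

ad 52 92 35 2e 85 02 ea 30 d4 52 b8 4c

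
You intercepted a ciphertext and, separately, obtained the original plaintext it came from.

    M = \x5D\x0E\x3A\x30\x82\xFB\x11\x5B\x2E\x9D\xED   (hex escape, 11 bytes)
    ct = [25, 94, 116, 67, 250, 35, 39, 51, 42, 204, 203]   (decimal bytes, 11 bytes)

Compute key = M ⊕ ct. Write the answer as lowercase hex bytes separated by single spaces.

Since ct = M ⊕ key, XORing both sides with M gives key = M ⊕ ct.
01011101 ⊕ 00011001 = 01000100
00001110 ⊕ 01011110 = 01010000
00111010 ⊕ 01110100 = 01001110
00110000 ⊕ 01000011 = 01110011
10000010 ⊕ 11111010 = 01111000
11111011 ⊕ 00100011 = 11011000
00010001 ⊕ 00100111 = 00110110
01011011 ⊕ 00110011 = 01101000
00101110 ⊕ 00101010 = 00000100
10011101 ⊕ 11001100 = 01010001
11101101 ⊕ 11001011 = 00100110

44 50 4e 73 78 d8 36 68 04 51 26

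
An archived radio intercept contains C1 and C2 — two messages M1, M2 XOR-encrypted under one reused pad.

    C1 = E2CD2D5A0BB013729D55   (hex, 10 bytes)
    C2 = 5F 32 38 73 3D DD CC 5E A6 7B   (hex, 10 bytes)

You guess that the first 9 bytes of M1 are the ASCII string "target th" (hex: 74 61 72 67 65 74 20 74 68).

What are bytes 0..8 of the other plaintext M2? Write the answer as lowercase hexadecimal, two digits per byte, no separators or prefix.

First, C1 ⊕ C2 = (M1 ⊕ K) ⊕ (M2 ⊕ K) = M1 ⊕ M2, so the key drops out. Then M2 = (M1 ⊕ M2) ⊕ M1 over the first 9 bytes.
byte 0: (e2 xor 5f) xor 74 = bd xor 74 = c9
byte 1: (cd xor 32) xor 61 = ff xor 61 = 9e
byte 2: (2d xor 38) xor 72 = 15 xor 72 = 67
byte 3: (5a xor 73) xor 67 = 29 xor 67 = 4e
byte 4: (0b xor 3d) xor 65 = 36 xor 65 = 53
byte 5: (b0 xor dd) xor 74 = 6d xor 74 = 19
byte 6: (13 xor cc) xor 20 = df xor 20 = ff
byte 7: (72 xor 5e) xor 74 = 2c xor 74 = 58
byte 8: (9d xor a6) xor 68 = 3b xor 68 = 53

c99e674e5319ff5853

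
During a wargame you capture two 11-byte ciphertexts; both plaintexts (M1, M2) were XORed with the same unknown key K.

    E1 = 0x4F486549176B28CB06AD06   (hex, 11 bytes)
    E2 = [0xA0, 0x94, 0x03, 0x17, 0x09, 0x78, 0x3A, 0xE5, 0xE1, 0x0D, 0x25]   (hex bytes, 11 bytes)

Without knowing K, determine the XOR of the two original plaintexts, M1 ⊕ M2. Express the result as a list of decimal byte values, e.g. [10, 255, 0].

[239, 220, 102, 94, 30, 19, 18, 46, 231, 160, 35]

E1 ⊕ E2 = (M1 ⊕ K) ⊕ (M2 ⊕ K) = M1 ⊕ M2 — the shared key cancels under XOR.
byte 0:  79 XOR 160 = 239
byte 1:  72 XOR 148 = 220
byte 2: 101 XOR   3 = 102
byte 3:  73 XOR  23 =  94
byte 4:  23 XOR   9 =  30
byte 5: 107 XOR 120 =  19
byte 6:  40 XOR  58 =  18
byte 7: 203 XOR 229 =  46
byte 8:   6 XOR 225 = 231
byte 9: 173 XOR  13 = 160
byte 10:   6 XOR  37 =  35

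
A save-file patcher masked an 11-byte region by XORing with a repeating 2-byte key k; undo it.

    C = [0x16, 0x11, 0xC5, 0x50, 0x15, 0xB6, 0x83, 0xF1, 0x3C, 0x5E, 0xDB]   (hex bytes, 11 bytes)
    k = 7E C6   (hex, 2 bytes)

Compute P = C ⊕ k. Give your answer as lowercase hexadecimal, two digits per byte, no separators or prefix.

The 2-byte key repeats, so the effective keystream is 7e c6 7e c6 7e c6 7e c6 7e c6 7e.
byte 0: 00010110 xor 01111110 = 01101000
byte 1: 00010001 xor 11000110 = 11010111
byte 2: 11000101 xor 01111110 = 10111011
byte 3: 01010000 xor 11000110 = 10010110
byte 4: 00010101 xor 01111110 = 01101011
byte 5: 10110110 xor 11000110 = 01110000
byte 6: 10000011 xor 01111110 = 11111101
byte 7: 11110001 xor 11000110 = 00110111
byte 8: 00111100 xor 01111110 = 01000010
byte 9: 01011110 xor 11000110 = 10011000
byte 10: 11011011 xor 01111110 = 10100101

68d7bb966b70fd374298a5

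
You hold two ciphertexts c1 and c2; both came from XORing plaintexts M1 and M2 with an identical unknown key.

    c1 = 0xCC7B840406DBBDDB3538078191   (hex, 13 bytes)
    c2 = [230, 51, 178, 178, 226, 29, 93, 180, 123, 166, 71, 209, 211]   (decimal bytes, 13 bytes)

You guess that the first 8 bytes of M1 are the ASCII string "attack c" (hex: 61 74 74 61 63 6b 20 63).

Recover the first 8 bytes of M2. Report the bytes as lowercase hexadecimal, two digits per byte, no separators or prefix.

4b3c42d787adc00c

First, c1 ⊕ c2 = (M1 ⊕ K) ⊕ (M2 ⊕ K) = M1 ⊕ M2, so the key drops out. Then M2 = (M1 ⊕ M2) ⊕ M1 over the first 8 bytes.
byte 0: (cc ⊕ e6) ⊕ 61 = 2a ⊕ 61 = 4b
byte 1: (7b ⊕ 33) ⊕ 74 = 48 ⊕ 74 = 3c
byte 2: (84 ⊕ b2) ⊕ 74 = 36 ⊕ 74 = 42
byte 3: (04 ⊕ b2) ⊕ 61 = b6 ⊕ 61 = d7
byte 4: (06 ⊕ e2) ⊕ 63 = e4 ⊕ 63 = 87
byte 5: (db ⊕ 1d) ⊕ 6b = c6 ⊕ 6b = ad
byte 6: (bd ⊕ 5d) ⊕ 20 = e0 ⊕ 20 = c0
byte 7: (db ⊕ b4) ⊕ 63 = 6f ⊕ 63 = 0c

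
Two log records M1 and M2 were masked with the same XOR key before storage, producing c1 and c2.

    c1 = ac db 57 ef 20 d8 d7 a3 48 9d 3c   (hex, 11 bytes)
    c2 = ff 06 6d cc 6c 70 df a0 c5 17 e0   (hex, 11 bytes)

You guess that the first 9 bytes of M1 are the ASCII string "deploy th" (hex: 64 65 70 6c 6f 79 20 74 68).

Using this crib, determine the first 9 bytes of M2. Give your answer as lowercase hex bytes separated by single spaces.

First, c1 ⊕ c2 = (M1 ⊕ K) ⊕ (M2 ⊕ K) = M1 ⊕ M2, so the key drops out. Then M2 = (M1 ⊕ M2) ⊕ M1 over the first 9 bytes.
byte 0: (ac xor ff) xor 64 = 53 xor 64 = 37
byte 1: (db xor 06) xor 65 = dd xor 65 = b8
byte 2: (57 xor 6d) xor 70 = 3a xor 70 = 4a
byte 3: (ef xor cc) xor 6c = 23 xor 6c = 4f
byte 4: (20 xor 6c) xor 6f = 4c xor 6f = 23
byte 5: (d8 xor 70) xor 79 = a8 xor 79 = d1
byte 6: (d7 xor df) xor 20 = 08 xor 20 = 28
byte 7: (a3 xor a0) xor 74 = 03 xor 74 = 77
byte 8: (48 xor c5) xor 68 = 8d xor 68 = e5

37 b8 4a 4f 23 d1 28 77 e5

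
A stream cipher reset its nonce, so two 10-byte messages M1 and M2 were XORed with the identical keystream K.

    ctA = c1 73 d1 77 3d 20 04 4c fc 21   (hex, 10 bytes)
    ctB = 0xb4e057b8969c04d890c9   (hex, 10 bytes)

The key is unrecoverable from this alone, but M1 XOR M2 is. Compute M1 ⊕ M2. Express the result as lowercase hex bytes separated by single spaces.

75 93 86 cf ab bc 00 94 6c e8

ctA ⊕ ctB = (M1 ⊕ K) ⊕ (M2 ⊕ K) = M1 ⊕ M2 — the shared key cancels under XOR.
c1 XOR b4 = 75
73 XOR e0 = 93
d1 XOR 57 = 86
77 XOR b8 = cf
3d XOR 96 = ab
20 XOR 9c = bc
04 XOR 04 = 00
4c XOR d8 = 94
fc XOR 90 = 6c
21 XOR c9 = e8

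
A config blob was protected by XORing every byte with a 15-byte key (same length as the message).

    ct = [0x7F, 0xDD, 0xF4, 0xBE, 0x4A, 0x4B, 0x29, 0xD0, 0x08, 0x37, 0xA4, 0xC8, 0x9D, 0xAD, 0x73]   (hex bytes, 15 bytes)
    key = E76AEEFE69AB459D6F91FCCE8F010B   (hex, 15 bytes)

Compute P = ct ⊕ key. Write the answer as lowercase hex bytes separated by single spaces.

98 b7 1a 40 23 e0 6c 4d 67 a6 58 06 12 ac 78

01111111 ^ 11100111 = 10011000
11011101 ^ 01101010 = 10110111
11110100 ^ 11101110 = 00011010
10111110 ^ 11111110 = 01000000
01001010 ^ 01101001 = 00100011
01001011 ^ 10101011 = 11100000
00101001 ^ 01000101 = 01101100
11010000 ^ 10011101 = 01001101
00001000 ^ 01101111 = 01100111
00110111 ^ 10010001 = 10100110
10100100 ^ 11111100 = 01011000
11001000 ^ 11001110 = 00000110
10011101 ^ 10001111 = 00010010
10101101 ^ 00000001 = 10101100
01110011 ^ 00001011 = 01111000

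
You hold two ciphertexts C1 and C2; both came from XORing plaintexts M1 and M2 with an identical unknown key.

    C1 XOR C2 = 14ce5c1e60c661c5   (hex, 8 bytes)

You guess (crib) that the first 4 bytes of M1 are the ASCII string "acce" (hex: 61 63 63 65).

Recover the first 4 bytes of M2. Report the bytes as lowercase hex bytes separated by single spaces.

75 ad 3f 7b

Since C1 ⊕ C2 = M1 ⊕ M2, XORing with the guessed M1 bytes yields the corresponding M2 bytes: M2 = (C1 ⊕ C2) ⊕ M1.
byte 0:  20 ⊕  97 = 117
byte 1: 206 ⊕  99 = 173
byte 2:  92 ⊕  99 =  63
byte 3:  30 ⊕ 101 = 123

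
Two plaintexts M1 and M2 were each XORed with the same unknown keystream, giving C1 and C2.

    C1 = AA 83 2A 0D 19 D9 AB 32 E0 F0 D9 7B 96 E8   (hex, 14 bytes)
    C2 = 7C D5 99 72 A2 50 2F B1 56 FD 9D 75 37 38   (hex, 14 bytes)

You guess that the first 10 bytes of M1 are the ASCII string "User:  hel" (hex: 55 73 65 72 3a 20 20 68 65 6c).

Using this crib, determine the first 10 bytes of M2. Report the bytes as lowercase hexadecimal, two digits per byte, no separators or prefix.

8325d60d81a9a4ebd361

First, C1 ⊕ C2 = (M1 ⊕ K) ⊕ (M2 ⊕ K) = M1 ⊕ M2, so the key drops out. Then M2 = (M1 ⊕ M2) ⊕ M1 over the first 10 bytes.
byte 0: (aa ^ 7c) ^ 55 = d6 ^ 55 = 83
byte 1: (83 ^ d5) ^ 73 = 56 ^ 73 = 25
byte 2: (2a ^ 99) ^ 65 = b3 ^ 65 = d6
byte 3: (0d ^ 72) ^ 72 = 7f ^ 72 = 0d
byte 4: (19 ^ a2) ^ 3a = bb ^ 3a = 81
byte 5: (d9 ^ 50) ^ 20 = 89 ^ 20 = a9
byte 6: (ab ^ 2f) ^ 20 = 84 ^ 20 = a4
byte 7: (32 ^ b1) ^ 68 = 83 ^ 68 = eb
byte 8: (e0 ^ 56) ^ 65 = b6 ^ 65 = d3
byte 9: (f0 ^ fd) ^ 6c = 0d ^ 6c = 61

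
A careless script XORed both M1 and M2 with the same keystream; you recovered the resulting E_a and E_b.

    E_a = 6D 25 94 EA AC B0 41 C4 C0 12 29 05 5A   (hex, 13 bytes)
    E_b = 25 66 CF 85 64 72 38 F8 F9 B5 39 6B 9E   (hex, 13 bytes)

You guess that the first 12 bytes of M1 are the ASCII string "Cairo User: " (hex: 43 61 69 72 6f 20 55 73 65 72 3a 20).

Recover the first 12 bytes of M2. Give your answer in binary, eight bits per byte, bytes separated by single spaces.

00001011 00100010 00110010 00011101 10100111 11100010 00101100 01001111 01011100 11010101 00101010 01001110

First, E_a ⊕ E_b = (M1 ⊕ K) ⊕ (M2 ⊕ K) = M1 ⊕ M2, so the key drops out. Then M2 = (M1 ⊕ M2) ⊕ M1 over the first 12 bytes.
byte 0: (6d XOR 25) XOR 43 = 48 XOR 43 = 0b
byte 1: (25 XOR 66) XOR 61 = 43 XOR 61 = 22
byte 2: (94 XOR cf) XOR 69 = 5b XOR 69 = 32
byte 3: (ea XOR 85) XOR 72 = 6f XOR 72 = 1d
byte 4: (ac XOR 64) XOR 6f = c8 XOR 6f = a7
byte 5: (b0 XOR 72) XOR 20 = c2 XOR 20 = e2
byte 6: (41 XOR 38) XOR 55 = 79 XOR 55 = 2c
byte 7: (c4 XOR f8) XOR 73 = 3c XOR 73 = 4f
byte 8: (c0 XOR f9) XOR 65 = 39 XOR 65 = 5c
byte 9: (12 XOR b5) XOR 72 = a7 XOR 72 = d5
byte 10: (29 XOR 39) XOR 3a = 10 XOR 3a = 2a
byte 11: (05 XOR 6b) XOR 20 = 6e XOR 20 = 4e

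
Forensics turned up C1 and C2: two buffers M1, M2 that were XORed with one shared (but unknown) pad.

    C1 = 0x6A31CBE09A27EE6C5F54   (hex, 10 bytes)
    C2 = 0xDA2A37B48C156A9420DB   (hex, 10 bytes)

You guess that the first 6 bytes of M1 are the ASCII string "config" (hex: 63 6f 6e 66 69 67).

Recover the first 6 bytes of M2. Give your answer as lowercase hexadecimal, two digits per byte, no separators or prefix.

First, C1 ⊕ C2 = (M1 ⊕ K) ⊕ (M2 ⊕ K) = M1 ⊕ M2, so the key drops out. Then M2 = (M1 ⊕ M2) ⊕ M1 over the first 6 bytes.
byte 0: (6a XOR da) XOR 63 = b0 XOR 63 = d3
byte 1: (31 XOR 2a) XOR 6f = 1b XOR 6f = 74
byte 2: (cb XOR 37) XOR 6e = fc XOR 6e = 92
byte 3: (e0 XOR b4) XOR 66 = 54 XOR 66 = 32
byte 4: (9a XOR 8c) XOR 69 = 16 XOR 69 = 7f
byte 5: (27 XOR 15) XOR 67 = 32 XOR 67 = 55

d37492327f55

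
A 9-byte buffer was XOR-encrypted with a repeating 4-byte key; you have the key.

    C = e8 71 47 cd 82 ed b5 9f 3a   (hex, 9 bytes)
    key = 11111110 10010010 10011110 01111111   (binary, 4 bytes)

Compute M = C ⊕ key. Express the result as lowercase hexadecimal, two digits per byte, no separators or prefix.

The 4-byte key repeats, so the effective keystream is fe 92 9e 7f fe 92 9e 7f fe.
byte 0: 11101000 xor 11111110 = 00010110
byte 1: 01110001 xor 10010010 = 11100011
byte 2: 01000111 xor 10011110 = 11011001
byte 3: 11001101 xor 01111111 = 10110010
byte 4: 10000010 xor 11111110 = 01111100
byte 5: 11101101 xor 10010010 = 01111111
byte 6: 10110101 xor 10011110 = 00101011
byte 7: 10011111 xor 01111111 = 11100000
byte 8: 00111010 xor 11111110 = 11000100

16e3d9b27c7f2be0c4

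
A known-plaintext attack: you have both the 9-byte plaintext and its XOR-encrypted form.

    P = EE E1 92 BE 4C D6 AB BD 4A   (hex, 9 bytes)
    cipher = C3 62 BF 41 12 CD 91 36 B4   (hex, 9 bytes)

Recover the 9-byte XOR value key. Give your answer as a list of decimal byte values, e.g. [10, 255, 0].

Since cipher = P ⊕ key, XORing both sides with P gives key = P ⊕ cipher.
ee XOR c3 = 2d
e1 XOR 62 = 83
92 XOR bf = 2d
be XOR 41 = ff
4c XOR 12 = 5e
d6 XOR cd = 1b
ab XOR 91 = 3a
bd XOR 36 = 8b
4a XOR b4 = fe

[45, 131, 45, 255, 94, 27, 58, 139, 254]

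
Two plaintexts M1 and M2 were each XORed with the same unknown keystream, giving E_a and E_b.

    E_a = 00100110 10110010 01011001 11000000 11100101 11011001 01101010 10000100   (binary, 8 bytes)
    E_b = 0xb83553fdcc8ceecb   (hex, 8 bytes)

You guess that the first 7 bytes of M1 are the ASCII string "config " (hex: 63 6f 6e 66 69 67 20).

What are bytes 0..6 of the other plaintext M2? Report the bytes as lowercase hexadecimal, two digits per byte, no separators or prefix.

fde8645b4032a4

First, E_a ⊕ E_b = (M1 ⊕ K) ⊕ (M2 ⊕ K) = M1 ⊕ M2, so the key drops out. Then M2 = (M1 ⊕ M2) ⊕ M1 over the first 7 bytes.
byte 0: (26 ^ b8) ^ 63 = 9e ^ 63 = fd
byte 1: (b2 ^ 35) ^ 6f = 87 ^ 6f = e8
byte 2: (59 ^ 53) ^ 6e = 0a ^ 6e = 64
byte 3: (c0 ^ fd) ^ 66 = 3d ^ 66 = 5b
byte 4: (e5 ^ cc) ^ 69 = 29 ^ 69 = 40
byte 5: (d9 ^ 8c) ^ 67 = 55 ^ 67 = 32
byte 6: (6a ^ ee) ^ 20 = 84 ^ 20 = a4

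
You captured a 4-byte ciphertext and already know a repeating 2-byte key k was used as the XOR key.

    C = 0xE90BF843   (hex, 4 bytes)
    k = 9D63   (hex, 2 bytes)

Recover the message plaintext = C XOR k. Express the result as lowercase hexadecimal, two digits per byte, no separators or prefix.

74686520

The 2-byte key repeats, so the effective keystream is 9d 63 9d 63.
byte 0: e9 XOR 9d = 74
byte 1: 0b XOR 63 = 68
byte 2: f8 XOR 9d = 65
byte 3: 43 XOR 63 = 20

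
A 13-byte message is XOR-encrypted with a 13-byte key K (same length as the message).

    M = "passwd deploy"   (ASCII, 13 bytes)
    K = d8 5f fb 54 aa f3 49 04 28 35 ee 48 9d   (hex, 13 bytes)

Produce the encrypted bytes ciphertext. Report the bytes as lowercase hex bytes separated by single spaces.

a8 3e 88 27 dd 97 69 60 4d 45 82 27 e4

byte 0: 70 ⊕ d8 = a8
byte 1: 61 ⊕ 5f = 3e
byte 2: 73 ⊕ fb = 88
byte 3: 73 ⊕ 54 = 27
byte 4: 77 ⊕ aa = dd
byte 5: 64 ⊕ f3 = 97
byte 6: 20 ⊕ 49 = 69
byte 7: 64 ⊕ 04 = 60
byte 8: 65 ⊕ 28 = 4d
byte 9: 70 ⊕ 35 = 45
byte 10: 6c ⊕ ee = 82
byte 11: 6f ⊕ 48 = 27
byte 12: 79 ⊕ 9d = e4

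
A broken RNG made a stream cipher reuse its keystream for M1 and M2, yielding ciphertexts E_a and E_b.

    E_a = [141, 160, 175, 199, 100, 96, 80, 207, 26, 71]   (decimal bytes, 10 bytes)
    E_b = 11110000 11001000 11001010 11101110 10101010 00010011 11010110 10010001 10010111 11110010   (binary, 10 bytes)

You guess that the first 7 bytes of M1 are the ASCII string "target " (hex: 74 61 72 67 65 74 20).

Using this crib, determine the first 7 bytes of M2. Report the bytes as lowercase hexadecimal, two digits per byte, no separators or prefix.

0909174eab07a6

First, E_a ⊕ E_b = (M1 ⊕ K) ⊕ (M2 ⊕ K) = M1 ⊕ M2, so the key drops out. Then M2 = (M1 ⊕ M2) ⊕ M1 over the first 7 bytes.
byte 0: (8d ^ f0) ^ 74 = 7d ^ 74 = 09
byte 1: (a0 ^ c8) ^ 61 = 68 ^ 61 = 09
byte 2: (af ^ ca) ^ 72 = 65 ^ 72 = 17
byte 3: (c7 ^ ee) ^ 67 = 29 ^ 67 = 4e
byte 4: (64 ^ aa) ^ 65 = ce ^ 65 = ab
byte 5: (60 ^ 13) ^ 74 = 73 ^ 74 = 07
byte 6: (50 ^ d6) ^ 20 = 86 ^ 20 = a6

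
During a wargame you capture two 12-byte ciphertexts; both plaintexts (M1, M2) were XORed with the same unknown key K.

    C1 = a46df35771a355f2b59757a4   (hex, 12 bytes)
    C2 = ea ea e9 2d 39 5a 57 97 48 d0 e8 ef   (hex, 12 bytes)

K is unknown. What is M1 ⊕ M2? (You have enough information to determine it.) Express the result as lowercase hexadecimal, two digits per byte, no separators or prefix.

4e871a7a48f90265fd47bf4b

C1 ⊕ C2 = (M1 ⊕ K) ⊕ (M2 ⊕ K) = M1 ⊕ M2 — the shared key cancels under XOR.
10100100 xor 11101010 = 01001110
01101101 xor 11101010 = 10000111
11110011 xor 11101001 = 00011010
01010111 xor 00101101 = 01111010
01110001 xor 00111001 = 01001000
10100011 xor 01011010 = 11111001
01010101 xor 01010111 = 00000010
11110010 xor 10010111 = 01100101
10110101 xor 01001000 = 11111101
10010111 xor 11010000 = 01000111
01010111 xor 11101000 = 10111111
10100100 xor 11101111 = 01001011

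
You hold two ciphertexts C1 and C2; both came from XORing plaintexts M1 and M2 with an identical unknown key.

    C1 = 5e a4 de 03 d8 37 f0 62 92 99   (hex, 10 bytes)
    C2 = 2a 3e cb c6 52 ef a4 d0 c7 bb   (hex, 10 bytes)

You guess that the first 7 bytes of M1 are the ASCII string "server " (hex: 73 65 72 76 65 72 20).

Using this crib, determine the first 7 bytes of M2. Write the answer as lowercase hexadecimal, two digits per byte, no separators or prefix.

First, C1 ⊕ C2 = (M1 ⊕ K) ⊕ (M2 ⊕ K) = M1 ⊕ M2, so the key drops out. Then M2 = (M1 ⊕ M2) ⊕ M1 over the first 7 bytes.
byte 0: (5e XOR 2a) XOR 73 = 74 XOR 73 = 07
byte 1: (a4 XOR 3e) XOR 65 = 9a XOR 65 = ff
byte 2: (de XOR cb) XOR 72 = 15 XOR 72 = 67
byte 3: (03 XOR c6) XOR 76 = c5 XOR 76 = b3
byte 4: (d8 XOR 52) XOR 65 = 8a XOR 65 = ef
byte 5: (37 XOR ef) XOR 72 = d8 XOR 72 = aa
byte 6: (f0 XOR a4) XOR 20 = 54 XOR 20 = 74

07ff67b3efaa74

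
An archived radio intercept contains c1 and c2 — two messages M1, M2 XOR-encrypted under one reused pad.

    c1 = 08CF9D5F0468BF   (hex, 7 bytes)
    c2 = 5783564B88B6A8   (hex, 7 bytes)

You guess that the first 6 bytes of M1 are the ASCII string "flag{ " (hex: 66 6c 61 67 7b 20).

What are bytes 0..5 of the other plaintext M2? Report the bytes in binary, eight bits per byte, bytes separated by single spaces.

00111001 00100000 10101010 01110011 11110111 11111110

First, c1 ⊕ c2 = (M1 ⊕ K) ⊕ (M2 ⊕ K) = M1 ⊕ M2, so the key drops out. Then M2 = (M1 ⊕ M2) ⊕ M1 over the first 6 bytes.
byte 0: (08 xor 57) xor 66 = 5f xor 66 = 39
byte 1: (cf xor 83) xor 6c = 4c xor 6c = 20
byte 2: (9d xor 56) xor 61 = cb xor 61 = aa
byte 3: (5f xor 4b) xor 67 = 14 xor 67 = 73
byte 4: (04 xor 88) xor 7b = 8c xor 7b = f7
byte 5: (68 xor b6) xor 20 = de xor 20 = fe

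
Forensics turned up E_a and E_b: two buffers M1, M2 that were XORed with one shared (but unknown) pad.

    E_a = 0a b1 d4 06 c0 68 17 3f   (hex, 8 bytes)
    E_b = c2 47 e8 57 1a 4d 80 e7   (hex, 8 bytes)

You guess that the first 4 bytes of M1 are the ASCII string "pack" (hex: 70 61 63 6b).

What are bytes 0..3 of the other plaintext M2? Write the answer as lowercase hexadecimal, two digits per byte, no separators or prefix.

b8975f3a

First, E_a ⊕ E_b = (M1 ⊕ K) ⊕ (M2 ⊕ K) = M1 ⊕ M2, so the key drops out. Then M2 = (M1 ⊕ M2) ⊕ M1 over the first 4 bytes.
byte 0: (0a xor c2) xor 70 = c8 xor 70 = b8
byte 1: (b1 xor 47) xor 61 = f6 xor 61 = 97
byte 2: (d4 xor e8) xor 63 = 3c xor 63 = 5f
byte 3: (06 xor 57) xor 6b = 51 xor 6b = 3a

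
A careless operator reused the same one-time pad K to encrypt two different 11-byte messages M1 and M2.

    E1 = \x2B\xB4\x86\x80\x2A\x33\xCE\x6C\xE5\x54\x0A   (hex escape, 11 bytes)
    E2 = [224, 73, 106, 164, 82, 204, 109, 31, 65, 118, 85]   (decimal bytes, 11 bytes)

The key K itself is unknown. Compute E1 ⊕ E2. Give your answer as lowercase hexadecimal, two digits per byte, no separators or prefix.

E1 ⊕ E2 = (M1 ⊕ K) ⊕ (M2 ⊕ K) = M1 ⊕ M2 — the shared key cancels under XOR.
byte 0: 2b ^ e0 = cb
byte 1: b4 ^ 49 = fd
byte 2: 86 ^ 6a = ec
byte 3: 80 ^ a4 = 24
byte 4: 2a ^ 52 = 78
byte 5: 33 ^ cc = ff
byte 6: ce ^ 6d = a3
byte 7: 6c ^ 1f = 73
byte 8: e5 ^ 41 = a4
byte 9: 54 ^ 76 = 22
byte 10: 0a ^ 55 = 5f

cbfdec2478ffa373a4225f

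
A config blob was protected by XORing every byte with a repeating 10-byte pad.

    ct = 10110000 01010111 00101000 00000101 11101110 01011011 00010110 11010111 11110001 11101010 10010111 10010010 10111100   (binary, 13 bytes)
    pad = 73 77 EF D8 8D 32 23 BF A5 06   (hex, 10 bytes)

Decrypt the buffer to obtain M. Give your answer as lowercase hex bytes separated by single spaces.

The 10-byte key repeats, so the effective keystream is 73 77 ef d8 8d 32 23 bf a5 06 73 77 ef.
byte 0: b0 ^ 73 = c3
byte 1: 57 ^ 77 = 20
byte 2: 28 ^ ef = c7
byte 3: 05 ^ d8 = dd
byte 4: ee ^ 8d = 63
byte 5: 5b ^ 32 = 69
byte 6: 16 ^ 23 = 35
byte 7: d7 ^ bf = 68
byte 8: f1 ^ a5 = 54
byte 9: ea ^ 06 = ec
byte 10: 97 ^ 73 = e4
byte 11: 92 ^ 77 = e5
byte 12: bc ^ ef = 53

c3 20 c7 dd 63 69 35 68 54 ec e4 e5 53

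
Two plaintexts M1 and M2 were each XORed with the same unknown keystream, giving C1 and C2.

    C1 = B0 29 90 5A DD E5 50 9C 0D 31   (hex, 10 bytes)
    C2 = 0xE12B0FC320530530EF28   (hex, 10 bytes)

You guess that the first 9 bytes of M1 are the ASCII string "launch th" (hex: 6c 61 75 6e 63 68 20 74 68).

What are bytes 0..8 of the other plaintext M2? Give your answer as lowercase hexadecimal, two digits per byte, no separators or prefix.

First, C1 ⊕ C2 = (M1 ⊕ K) ⊕ (M2 ⊕ K) = M1 ⊕ M2, so the key drops out. Then M2 = (M1 ⊕ M2) ⊕ M1 over the first 9 bytes.
byte 0: (b0 ^ e1) ^ 6c = 51 ^ 6c = 3d
byte 1: (29 ^ 2b) ^ 61 = 02 ^ 61 = 63
byte 2: (90 ^ 0f) ^ 75 = 9f ^ 75 = ea
byte 3: (5a ^ c3) ^ 6e = 99 ^ 6e = f7
byte 4: (dd ^ 20) ^ 63 = fd ^ 63 = 9e
byte 5: (e5 ^ 53) ^ 68 = b6 ^ 68 = de
byte 6: (50 ^ 05) ^ 20 = 55 ^ 20 = 75
byte 7: (9c ^ 30) ^ 74 = ac ^ 74 = d8
byte 8: (0d ^ ef) ^ 68 = e2 ^ 68 = 8a

3d63eaf79ede75d88a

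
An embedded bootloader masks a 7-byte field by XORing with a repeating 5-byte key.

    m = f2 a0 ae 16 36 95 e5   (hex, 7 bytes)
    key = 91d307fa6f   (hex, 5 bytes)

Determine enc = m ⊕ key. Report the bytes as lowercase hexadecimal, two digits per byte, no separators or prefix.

The 5-byte key repeats, so the effective keystream is 91 d3 07 fa 6f 91 d3.
byte 0: f2 xor 91 = 63
byte 1: a0 xor d3 = 73
byte 2: ae xor 07 = a9
byte 3: 16 xor fa = ec
byte 4: 36 xor 6f = 59
byte 5: 95 xor 91 = 04
byte 6: e5 xor d3 = 36

6373a9ec590436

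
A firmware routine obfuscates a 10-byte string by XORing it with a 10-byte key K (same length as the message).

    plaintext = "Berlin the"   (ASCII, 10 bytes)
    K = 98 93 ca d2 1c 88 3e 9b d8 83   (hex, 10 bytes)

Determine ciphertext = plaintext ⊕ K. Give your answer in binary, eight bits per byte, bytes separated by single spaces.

11011010 11110110 10111000 10111110 01110101 11100110 00011110 11101111 10110000 11100110

XOR is its own inverse, so applying the key byte-wise gives the result directly.
42 ⊕ 98 = da
65 ⊕ 93 = f6
72 ⊕ ca = b8
6c ⊕ d2 = be
69 ⊕ 1c = 75
6e ⊕ 88 = e6
20 ⊕ 3e = 1e
74 ⊕ 9b = ef
68 ⊕ d8 = b0
65 ⊕ 83 = e6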